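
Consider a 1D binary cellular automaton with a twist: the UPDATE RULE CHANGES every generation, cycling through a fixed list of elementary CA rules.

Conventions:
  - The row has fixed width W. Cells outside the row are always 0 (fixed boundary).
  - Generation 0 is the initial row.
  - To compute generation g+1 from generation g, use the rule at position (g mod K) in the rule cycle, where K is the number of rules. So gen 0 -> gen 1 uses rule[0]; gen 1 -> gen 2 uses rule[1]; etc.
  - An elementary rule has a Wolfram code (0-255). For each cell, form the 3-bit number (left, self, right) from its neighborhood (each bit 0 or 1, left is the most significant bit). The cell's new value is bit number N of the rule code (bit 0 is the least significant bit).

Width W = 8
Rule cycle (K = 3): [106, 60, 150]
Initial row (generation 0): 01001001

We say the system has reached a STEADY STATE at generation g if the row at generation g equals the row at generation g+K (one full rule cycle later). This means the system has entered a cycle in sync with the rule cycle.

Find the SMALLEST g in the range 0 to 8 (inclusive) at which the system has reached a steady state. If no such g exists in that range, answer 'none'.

Answer: 3

Derivation:
Gen 0: 01001001
Gen 1 (rule 106): 10010010
Gen 2 (rule 60): 11011011
Gen 3 (rule 150): 00000000
Gen 4 (rule 106): 00000000
Gen 5 (rule 60): 00000000
Gen 6 (rule 150): 00000000
Gen 7 (rule 106): 00000000
Gen 8 (rule 60): 00000000
Gen 9 (rule 150): 00000000
Gen 10 (rule 106): 00000000
Gen 11 (rule 60): 00000000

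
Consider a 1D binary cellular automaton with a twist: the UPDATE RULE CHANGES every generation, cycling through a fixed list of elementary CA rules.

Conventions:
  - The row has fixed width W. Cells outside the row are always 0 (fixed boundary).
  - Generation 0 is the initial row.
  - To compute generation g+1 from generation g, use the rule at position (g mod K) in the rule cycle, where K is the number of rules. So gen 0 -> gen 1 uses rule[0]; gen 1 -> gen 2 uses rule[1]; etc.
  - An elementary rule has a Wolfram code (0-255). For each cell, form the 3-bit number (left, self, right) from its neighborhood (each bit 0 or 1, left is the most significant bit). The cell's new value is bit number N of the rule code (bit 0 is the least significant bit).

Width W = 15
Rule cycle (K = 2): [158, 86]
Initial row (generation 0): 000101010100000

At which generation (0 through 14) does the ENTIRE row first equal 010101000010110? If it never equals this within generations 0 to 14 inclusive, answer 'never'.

Answer: 4

Derivation:
Gen 0: 000101010100000
Gen 1 (rule 158): 001101010110000
Gen 2 (rule 86): 010101010011000
Gen 3 (rule 158): 110101011110100
Gen 4 (rule 86): 010101000010110
Gen 5 (rule 158): 110101100110101
Gen 6 (rule 86): 010100111010101
Gen 7 (rule 158): 110111110010101
Gen 8 (rule 86): 010000011110101
Gen 9 (rule 158): 111000111100101
Gen 10 (rule 86): 001101000111101
Gen 11 (rule 158): 011001101111001
Gen 12 (rule 86): 101110100001111
Gen 13 (rule 158): 101100110011110
Gen 14 (rule 86): 100111011100011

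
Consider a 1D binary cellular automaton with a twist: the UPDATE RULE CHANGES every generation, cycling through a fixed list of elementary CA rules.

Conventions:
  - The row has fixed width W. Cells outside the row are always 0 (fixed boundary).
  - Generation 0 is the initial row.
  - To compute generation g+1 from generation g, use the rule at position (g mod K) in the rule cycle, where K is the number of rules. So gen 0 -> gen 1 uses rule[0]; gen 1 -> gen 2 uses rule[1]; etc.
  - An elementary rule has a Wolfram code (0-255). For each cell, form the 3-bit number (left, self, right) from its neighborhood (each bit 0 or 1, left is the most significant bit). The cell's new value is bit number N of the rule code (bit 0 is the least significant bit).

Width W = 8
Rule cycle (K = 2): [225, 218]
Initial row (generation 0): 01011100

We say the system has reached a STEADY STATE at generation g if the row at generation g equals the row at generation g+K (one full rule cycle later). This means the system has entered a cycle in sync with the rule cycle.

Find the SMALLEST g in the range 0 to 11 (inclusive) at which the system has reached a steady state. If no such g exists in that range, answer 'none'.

Gen 0: 01011100
Gen 1 (rule 225): 00101101
Gen 2 (rule 218): 01001100
Gen 3 (rule 225): 00000101
Gen 4 (rule 218): 00001000
Gen 5 (rule 225): 11100011
Gen 6 (rule 218): 11110111
Gen 7 (rule 225): 01111011
Gen 8 (rule 218): 11111011
Gen 9 (rule 225): 01111101
Gen 10 (rule 218): 11111100
Gen 11 (rule 225): 01111101
Gen 12 (rule 218): 11111100
Gen 13 (rule 225): 01111101

Answer: 9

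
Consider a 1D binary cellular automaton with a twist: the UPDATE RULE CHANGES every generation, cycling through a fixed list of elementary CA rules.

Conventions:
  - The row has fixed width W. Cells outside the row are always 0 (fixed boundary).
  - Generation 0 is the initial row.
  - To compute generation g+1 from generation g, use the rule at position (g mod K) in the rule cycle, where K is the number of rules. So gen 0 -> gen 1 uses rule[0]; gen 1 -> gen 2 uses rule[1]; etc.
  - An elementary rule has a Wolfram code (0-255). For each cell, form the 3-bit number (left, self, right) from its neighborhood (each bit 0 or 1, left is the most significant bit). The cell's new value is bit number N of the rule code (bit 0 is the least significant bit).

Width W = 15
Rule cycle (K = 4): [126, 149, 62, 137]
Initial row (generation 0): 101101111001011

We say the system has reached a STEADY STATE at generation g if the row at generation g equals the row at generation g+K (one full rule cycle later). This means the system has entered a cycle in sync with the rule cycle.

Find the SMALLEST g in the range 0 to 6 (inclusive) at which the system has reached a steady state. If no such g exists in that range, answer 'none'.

Answer: none

Derivation:
Gen 0: 101101111001011
Gen 1 (rule 126): 111111001111111
Gen 2 (rule 149): 011110100111110
Gen 3 (rule 62): 110001111100001
Gen 4 (rule 137): 100101111001100
Gen 5 (rule 126): 111111001111110
Gen 6 (rule 149): 011110100111101
Gen 7 (rule 62): 110001111100011
Gen 8 (rule 137): 100101111001010
Gen 9 (rule 126): 111111001111111
Gen 10 (rule 149): 011110100111110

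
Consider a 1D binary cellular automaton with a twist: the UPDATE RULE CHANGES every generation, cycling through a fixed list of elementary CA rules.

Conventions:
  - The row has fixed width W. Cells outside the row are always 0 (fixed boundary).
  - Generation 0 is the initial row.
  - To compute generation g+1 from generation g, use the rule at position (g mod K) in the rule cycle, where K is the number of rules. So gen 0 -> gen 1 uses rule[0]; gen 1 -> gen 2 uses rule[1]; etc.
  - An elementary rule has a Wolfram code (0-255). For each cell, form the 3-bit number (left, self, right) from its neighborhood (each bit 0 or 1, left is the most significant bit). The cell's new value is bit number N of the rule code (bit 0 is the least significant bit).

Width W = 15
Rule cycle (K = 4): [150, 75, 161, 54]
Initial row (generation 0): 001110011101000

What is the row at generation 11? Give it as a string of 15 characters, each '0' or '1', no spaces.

Gen 0: 001110011101000
Gen 1 (rule 150): 010101101001100
Gen 2 (rule 75): 100001100011101
Gen 3 (rule 161): 001100001001010
Gen 4 (rule 54): 010010011111111
Gen 5 (rule 150): 111111101111110
Gen 6 (rule 75): 100000101000010
Gen 7 (rule 161): 001110010011000
Gen 8 (rule 54): 010001111100100
Gen 9 (rule 150): 111010111011110
Gen 10 (rule 75): 101000101010010
Gen 11 (rule 161): 010010010100000

Answer: 010010010100000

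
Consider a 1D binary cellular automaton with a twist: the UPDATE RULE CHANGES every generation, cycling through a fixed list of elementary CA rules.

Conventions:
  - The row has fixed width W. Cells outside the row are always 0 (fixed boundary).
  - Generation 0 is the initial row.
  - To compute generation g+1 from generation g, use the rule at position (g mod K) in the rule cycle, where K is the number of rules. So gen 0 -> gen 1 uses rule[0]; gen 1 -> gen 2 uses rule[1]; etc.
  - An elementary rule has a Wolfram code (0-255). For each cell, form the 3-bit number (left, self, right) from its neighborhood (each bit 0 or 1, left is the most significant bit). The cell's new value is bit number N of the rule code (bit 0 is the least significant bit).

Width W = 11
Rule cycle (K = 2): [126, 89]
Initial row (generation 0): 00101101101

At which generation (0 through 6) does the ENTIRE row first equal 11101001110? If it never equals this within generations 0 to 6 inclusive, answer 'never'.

Answer: never

Derivation:
Gen 0: 00101101101
Gen 1 (rule 126): 01111111111
Gen 2 (rule 89): 01000000001
Gen 3 (rule 126): 11100000011
Gen 4 (rule 89): 10111111011
Gen 5 (rule 126): 11100001111
Gen 6 (rule 89): 10111101001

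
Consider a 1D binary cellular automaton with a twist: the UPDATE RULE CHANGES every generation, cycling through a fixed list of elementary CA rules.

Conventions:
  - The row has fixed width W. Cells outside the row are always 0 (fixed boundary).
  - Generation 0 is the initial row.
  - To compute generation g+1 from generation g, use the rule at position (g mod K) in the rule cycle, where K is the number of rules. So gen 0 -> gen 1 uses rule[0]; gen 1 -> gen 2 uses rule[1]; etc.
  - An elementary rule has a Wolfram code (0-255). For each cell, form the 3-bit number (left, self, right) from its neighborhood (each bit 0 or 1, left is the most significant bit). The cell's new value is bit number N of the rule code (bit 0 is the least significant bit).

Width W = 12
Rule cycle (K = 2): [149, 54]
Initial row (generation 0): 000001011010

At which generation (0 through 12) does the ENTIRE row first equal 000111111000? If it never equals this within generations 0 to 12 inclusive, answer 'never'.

Gen 0: 000001011010
Gen 1 (rule 149): 111101000011
Gen 2 (rule 54): 000011100100
Gen 3 (rule 149): 111001010111
Gen 4 (rule 54): 000111111000
Gen 5 (rule 149): 110011110111
Gen 6 (rule 54): 001100001000
Gen 7 (rule 149): 100011101111
Gen 8 (rule 54): 110100010000
Gen 9 (rule 149): 000111011111
Gen 10 (rule 54): 001000100000
Gen 11 (rule 149): 101110111111
Gen 12 (rule 54): 110001000000

Answer: 4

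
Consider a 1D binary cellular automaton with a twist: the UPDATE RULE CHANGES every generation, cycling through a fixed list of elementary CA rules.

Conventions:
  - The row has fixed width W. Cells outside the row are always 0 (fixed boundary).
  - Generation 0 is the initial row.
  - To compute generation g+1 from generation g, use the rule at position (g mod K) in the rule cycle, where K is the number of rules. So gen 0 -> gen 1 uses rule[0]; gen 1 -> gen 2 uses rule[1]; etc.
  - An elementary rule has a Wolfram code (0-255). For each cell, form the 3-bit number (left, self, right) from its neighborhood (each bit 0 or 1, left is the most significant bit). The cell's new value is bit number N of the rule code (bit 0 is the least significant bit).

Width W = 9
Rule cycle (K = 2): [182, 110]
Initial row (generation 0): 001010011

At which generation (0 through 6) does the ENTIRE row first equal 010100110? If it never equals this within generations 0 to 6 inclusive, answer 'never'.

Gen 0: 001010011
Gen 1 (rule 182): 011111100
Gen 2 (rule 110): 110000100
Gen 3 (rule 182): 001001110
Gen 4 (rule 110): 011011010
Gen 5 (rule 182): 100100111
Gen 6 (rule 110): 101101101

Answer: never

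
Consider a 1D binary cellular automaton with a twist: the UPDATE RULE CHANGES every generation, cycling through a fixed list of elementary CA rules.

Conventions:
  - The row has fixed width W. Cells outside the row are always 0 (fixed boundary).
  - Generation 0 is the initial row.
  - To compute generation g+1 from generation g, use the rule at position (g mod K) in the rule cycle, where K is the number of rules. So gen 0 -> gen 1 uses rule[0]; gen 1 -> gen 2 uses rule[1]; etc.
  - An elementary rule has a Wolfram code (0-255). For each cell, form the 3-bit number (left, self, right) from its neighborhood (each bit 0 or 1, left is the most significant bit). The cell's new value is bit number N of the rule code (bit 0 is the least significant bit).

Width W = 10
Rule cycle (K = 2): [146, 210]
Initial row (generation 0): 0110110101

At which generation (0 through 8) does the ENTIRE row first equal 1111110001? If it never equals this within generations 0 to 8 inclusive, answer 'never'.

Answer: never

Derivation:
Gen 0: 0110110101
Gen 1 (rule 146): 1000000000
Gen 2 (rule 210): 0100000000
Gen 3 (rule 146): 1010000000
Gen 4 (rule 210): 0001000000
Gen 5 (rule 146): 0010100000
Gen 6 (rule 210): 0100010000
Gen 7 (rule 146): 1010101000
Gen 8 (rule 210): 0000000100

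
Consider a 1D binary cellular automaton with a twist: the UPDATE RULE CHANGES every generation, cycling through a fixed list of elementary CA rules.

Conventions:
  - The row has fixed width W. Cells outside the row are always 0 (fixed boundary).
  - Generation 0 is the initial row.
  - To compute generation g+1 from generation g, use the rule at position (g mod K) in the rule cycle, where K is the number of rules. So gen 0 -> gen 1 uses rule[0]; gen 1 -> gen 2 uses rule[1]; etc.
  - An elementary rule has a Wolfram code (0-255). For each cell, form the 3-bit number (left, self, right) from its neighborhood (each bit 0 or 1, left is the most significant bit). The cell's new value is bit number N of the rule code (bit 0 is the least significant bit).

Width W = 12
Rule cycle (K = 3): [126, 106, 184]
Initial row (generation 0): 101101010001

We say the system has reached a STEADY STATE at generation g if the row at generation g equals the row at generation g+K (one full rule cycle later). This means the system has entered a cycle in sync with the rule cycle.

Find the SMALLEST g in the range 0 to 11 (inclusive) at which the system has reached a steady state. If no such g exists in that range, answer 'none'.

Answer: none

Derivation:
Gen 0: 101101010001
Gen 1 (rule 126): 111111111011
Gen 2 (rule 106): 100000001111
Gen 3 (rule 184): 010000001110
Gen 4 (rule 126): 111000011011
Gen 5 (rule 106): 101000111111
Gen 6 (rule 184): 010100111110
Gen 7 (rule 126): 111111100011
Gen 8 (rule 106): 100000100111
Gen 9 (rule 184): 010000010110
Gen 10 (rule 126): 111000111111
Gen 11 (rule 106): 101001100001
Gen 12 (rule 184): 010101010000
Gen 13 (rule 126): 111111111000
Gen 14 (rule 106): 100000001000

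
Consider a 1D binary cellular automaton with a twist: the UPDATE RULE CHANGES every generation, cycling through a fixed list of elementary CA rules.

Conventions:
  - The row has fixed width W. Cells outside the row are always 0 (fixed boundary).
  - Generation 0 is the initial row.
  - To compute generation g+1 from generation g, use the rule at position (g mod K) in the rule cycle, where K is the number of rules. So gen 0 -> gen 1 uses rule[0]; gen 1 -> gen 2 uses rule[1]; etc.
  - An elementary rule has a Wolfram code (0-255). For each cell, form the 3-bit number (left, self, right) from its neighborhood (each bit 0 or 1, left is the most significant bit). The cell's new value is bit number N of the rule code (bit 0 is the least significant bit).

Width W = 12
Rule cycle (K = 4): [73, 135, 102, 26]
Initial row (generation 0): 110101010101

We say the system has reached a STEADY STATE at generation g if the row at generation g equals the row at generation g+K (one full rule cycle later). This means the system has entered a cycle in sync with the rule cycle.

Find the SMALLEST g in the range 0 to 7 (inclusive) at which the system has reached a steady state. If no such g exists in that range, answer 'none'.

Answer: none

Derivation:
Gen 0: 110101010101
Gen 1 (rule 73): 110000000000
Gen 2 (rule 135): 000111111111
Gen 3 (rule 102): 001000000001
Gen 4 (rule 26): 010100000010
Gen 5 (rule 73): 000001111000
Gen 6 (rule 135): 111110110011
Gen 7 (rule 102): 000011010101
Gen 8 (rule 26): 000110000000
Gen 9 (rule 73): 110110111111
Gen 10 (rule 135): 000000011110
Gen 11 (rule 102): 000000100010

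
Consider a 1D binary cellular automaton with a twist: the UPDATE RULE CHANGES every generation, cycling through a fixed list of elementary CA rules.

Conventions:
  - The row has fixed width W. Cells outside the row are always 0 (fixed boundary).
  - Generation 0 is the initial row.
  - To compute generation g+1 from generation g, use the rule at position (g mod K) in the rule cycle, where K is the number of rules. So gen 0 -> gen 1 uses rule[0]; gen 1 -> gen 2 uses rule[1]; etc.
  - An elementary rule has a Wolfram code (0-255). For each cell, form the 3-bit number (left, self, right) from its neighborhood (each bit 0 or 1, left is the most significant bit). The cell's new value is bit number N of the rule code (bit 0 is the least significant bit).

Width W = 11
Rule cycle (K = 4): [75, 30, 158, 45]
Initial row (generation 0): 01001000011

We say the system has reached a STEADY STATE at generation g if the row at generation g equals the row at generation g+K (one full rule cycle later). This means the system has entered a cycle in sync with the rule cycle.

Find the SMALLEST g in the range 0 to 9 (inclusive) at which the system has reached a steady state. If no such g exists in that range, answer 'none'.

Gen 0: 01001000011
Gen 1 (rule 75): 10010011111
Gen 2 (rule 30): 11111110000
Gen 3 (rule 158): 11111101000
Gen 4 (rule 45): 10000011011
Gen 5 (rule 75): 00111111011
Gen 6 (rule 30): 01100000010
Gen 7 (rule 158): 11010000111
Gen 8 (rule 45): 10110110100
Gen 9 (rule 75): 00110110001
Gen 10 (rule 30): 01100101011
Gen 11 (rule 158): 11011101010
Gen 12 (rule 45): 10110011110
Gen 13 (rule 75): 00110110010

Answer: none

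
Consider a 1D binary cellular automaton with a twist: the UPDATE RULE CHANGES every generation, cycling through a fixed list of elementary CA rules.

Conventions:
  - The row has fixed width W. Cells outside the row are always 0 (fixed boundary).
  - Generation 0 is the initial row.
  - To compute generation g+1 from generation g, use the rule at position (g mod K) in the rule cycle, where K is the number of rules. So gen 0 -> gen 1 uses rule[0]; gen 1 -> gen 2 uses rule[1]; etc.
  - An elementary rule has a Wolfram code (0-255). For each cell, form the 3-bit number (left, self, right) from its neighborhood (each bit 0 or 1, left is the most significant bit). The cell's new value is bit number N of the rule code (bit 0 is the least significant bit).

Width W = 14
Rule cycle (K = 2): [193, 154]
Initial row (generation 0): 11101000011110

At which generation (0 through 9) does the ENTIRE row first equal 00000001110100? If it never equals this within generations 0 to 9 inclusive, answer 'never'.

Gen 0: 11101000011110
Gen 1 (rule 193): 01100011001110
Gen 2 (rule 154): 11010110111101
Gen 3 (rule 193): 01000010011100
Gen 4 (rule 154): 10100101111010
Gen 5 (rule 193): 00000000111000
Gen 6 (rule 154): 00000001110100
Gen 7 (rule 193): 11111100110001
Gen 8 (rule 154): 11111011101010
Gen 9 (rule 193): 01111001100000

Answer: 6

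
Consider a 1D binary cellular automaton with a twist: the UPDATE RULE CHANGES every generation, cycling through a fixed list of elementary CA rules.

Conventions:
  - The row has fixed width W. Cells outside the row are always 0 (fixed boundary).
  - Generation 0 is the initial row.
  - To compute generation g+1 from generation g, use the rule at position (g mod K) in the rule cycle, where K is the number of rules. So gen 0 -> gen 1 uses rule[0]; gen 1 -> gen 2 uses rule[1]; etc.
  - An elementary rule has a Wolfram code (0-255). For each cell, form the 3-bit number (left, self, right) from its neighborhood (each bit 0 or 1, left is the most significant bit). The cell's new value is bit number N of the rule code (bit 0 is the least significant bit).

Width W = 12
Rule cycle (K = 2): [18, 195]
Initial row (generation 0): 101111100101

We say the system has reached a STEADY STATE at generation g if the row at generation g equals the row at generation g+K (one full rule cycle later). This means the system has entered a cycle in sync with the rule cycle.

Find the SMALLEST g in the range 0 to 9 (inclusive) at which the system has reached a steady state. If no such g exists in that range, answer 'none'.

Answer: 3

Derivation:
Gen 0: 101111100101
Gen 1 (rule 18): 000000011000
Gen 2 (rule 195): 111111101011
Gen 3 (rule 18): 000000000000
Gen 4 (rule 195): 111111111111
Gen 5 (rule 18): 000000000000
Gen 6 (rule 195): 111111111111
Gen 7 (rule 18): 000000000000
Gen 8 (rule 195): 111111111111
Gen 9 (rule 18): 000000000000
Gen 10 (rule 195): 111111111111
Gen 11 (rule 18): 000000000000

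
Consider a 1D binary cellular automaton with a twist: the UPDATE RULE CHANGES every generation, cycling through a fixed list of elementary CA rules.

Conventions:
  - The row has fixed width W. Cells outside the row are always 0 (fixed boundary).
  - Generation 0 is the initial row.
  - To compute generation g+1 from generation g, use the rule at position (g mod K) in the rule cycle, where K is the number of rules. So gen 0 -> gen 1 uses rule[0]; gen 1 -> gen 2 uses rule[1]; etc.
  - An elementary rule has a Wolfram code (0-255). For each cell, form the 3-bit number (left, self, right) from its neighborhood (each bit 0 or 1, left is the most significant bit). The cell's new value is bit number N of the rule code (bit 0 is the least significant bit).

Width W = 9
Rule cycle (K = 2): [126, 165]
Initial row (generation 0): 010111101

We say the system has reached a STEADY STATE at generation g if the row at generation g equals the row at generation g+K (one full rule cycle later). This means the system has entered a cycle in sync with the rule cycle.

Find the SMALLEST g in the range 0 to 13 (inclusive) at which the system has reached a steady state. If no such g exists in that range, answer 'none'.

Answer: 1

Derivation:
Gen 0: 010111101
Gen 1 (rule 126): 111100111
Gen 2 (rule 165): 011000010
Gen 3 (rule 126): 111100111
Gen 4 (rule 165): 011000010
Gen 5 (rule 126): 111100111
Gen 6 (rule 165): 011000010
Gen 7 (rule 126): 111100111
Gen 8 (rule 165): 011000010
Gen 9 (rule 126): 111100111
Gen 10 (rule 165): 011000010
Gen 11 (rule 126): 111100111
Gen 12 (rule 165): 011000010
Gen 13 (rule 126): 111100111
Gen 14 (rule 165): 011000010
Gen 15 (rule 126): 111100111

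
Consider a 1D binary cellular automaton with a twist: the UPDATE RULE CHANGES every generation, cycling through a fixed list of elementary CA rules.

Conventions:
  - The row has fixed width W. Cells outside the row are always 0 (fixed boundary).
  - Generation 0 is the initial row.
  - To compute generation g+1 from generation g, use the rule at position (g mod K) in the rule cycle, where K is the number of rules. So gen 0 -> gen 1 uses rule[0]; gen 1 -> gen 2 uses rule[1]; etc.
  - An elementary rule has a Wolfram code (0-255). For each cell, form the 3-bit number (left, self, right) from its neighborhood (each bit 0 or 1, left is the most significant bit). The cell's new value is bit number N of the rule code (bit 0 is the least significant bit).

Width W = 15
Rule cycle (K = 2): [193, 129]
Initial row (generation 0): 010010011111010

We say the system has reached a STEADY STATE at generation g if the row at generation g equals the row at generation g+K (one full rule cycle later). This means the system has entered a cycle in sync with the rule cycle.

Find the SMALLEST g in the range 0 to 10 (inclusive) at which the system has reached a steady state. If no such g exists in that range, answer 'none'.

Gen 0: 010010011111010
Gen 1 (rule 193): 000000001111000
Gen 2 (rule 129): 111111100110011
Gen 3 (rule 193): 011111100010001
Gen 4 (rule 129): 001111001000100
Gen 5 (rule 193): 100111000010001
Gen 6 (rule 129): 000010011000100
Gen 7 (rule 193): 111000001010001
Gen 8 (rule 129): 010011100000100
Gen 9 (rule 193): 000001101110001
Gen 10 (rule 129): 111100000100100
Gen 11 (rule 193): 011101110000001
Gen 12 (rule 129): 001000100111100

Answer: none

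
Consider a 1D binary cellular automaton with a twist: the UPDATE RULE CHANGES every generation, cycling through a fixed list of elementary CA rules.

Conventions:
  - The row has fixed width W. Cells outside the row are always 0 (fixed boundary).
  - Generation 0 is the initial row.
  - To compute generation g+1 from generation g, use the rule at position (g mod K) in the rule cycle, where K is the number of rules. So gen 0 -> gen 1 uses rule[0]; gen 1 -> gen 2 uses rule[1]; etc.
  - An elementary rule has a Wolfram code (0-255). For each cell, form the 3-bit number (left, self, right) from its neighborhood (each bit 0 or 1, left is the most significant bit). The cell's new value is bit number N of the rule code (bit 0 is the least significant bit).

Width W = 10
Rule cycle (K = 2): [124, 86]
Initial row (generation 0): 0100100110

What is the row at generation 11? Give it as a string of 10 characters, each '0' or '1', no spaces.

Answer: 1111110001

Derivation:
Gen 0: 0100100110
Gen 1 (rule 124): 0110110111
Gen 2 (rule 86): 1010010001
Gen 3 (rule 124): 1111011001
Gen 4 (rule 86): 0001001111
Gen 5 (rule 124): 0001101001
Gen 6 (rule 86): 0010101111
Gen 7 (rule 124): 0011111001
Gen 8 (rule 86): 0100001111
Gen 9 (rule 124): 0110001001
Gen 10 (rule 86): 1011011111
Gen 11 (rule 124): 1111110001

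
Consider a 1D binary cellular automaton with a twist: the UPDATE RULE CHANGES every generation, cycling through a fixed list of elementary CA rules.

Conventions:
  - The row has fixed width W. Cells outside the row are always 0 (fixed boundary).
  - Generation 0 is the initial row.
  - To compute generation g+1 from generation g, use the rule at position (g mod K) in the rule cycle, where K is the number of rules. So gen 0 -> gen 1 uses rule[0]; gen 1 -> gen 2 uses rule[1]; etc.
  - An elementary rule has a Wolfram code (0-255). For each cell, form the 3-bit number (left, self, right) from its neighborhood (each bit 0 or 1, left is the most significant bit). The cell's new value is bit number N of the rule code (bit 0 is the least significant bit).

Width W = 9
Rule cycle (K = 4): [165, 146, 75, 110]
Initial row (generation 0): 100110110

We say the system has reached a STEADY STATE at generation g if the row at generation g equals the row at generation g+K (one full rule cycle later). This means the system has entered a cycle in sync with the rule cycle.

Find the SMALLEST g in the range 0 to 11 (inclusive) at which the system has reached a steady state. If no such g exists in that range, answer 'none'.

Gen 0: 100110110
Gen 1 (rule 165): 100001000
Gen 2 (rule 146): 010010100
Gen 3 (rule 75): 100100001
Gen 4 (rule 110): 101100011
Gen 5 (rule 165): 110001000
Gen 6 (rule 146): 001010100
Gen 7 (rule 75): 110000001
Gen 8 (rule 110): 110000011
Gen 9 (rule 165): 000111000
Gen 10 (rule 146): 001010100
Gen 11 (rule 75): 110000001
Gen 12 (rule 110): 110000011
Gen 13 (rule 165): 000111000
Gen 14 (rule 146): 001010100
Gen 15 (rule 75): 110000001

Answer: 6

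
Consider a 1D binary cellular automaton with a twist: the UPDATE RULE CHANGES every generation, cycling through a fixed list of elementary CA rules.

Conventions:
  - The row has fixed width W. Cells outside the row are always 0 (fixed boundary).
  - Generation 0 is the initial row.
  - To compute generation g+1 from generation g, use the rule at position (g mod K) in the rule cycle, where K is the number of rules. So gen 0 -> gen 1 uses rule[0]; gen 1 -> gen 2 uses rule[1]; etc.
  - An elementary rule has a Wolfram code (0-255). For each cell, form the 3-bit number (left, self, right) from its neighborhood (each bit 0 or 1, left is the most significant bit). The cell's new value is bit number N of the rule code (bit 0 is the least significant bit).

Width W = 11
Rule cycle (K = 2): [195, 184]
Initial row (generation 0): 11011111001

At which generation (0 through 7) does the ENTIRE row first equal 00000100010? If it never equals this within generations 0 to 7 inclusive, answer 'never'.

Answer: 6

Derivation:
Gen 0: 11011111001
Gen 1 (rule 195): 01001111010
Gen 2 (rule 184): 00101110101
Gen 3 (rule 195): 11000110000
Gen 4 (rule 184): 10100101000
Gen 5 (rule 195): 00001000011
Gen 6 (rule 184): 00000100010
Gen 7 (rule 195): 11111001100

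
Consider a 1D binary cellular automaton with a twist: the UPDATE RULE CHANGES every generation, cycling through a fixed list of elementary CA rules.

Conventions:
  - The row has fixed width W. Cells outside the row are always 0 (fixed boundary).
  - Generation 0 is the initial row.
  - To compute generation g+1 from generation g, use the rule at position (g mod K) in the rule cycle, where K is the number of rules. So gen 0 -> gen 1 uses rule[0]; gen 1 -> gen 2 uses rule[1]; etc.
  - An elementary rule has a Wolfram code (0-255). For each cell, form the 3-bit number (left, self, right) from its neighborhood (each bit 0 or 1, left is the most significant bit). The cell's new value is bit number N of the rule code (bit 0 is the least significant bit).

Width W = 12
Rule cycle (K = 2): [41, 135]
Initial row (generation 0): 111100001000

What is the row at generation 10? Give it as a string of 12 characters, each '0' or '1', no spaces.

Gen 0: 111100001000
Gen 1 (rule 41): 100001100011
Gen 2 (rule 135): 101110001100
Gen 3 (rule 41): 011000101001
Gen 4 (rule 135): 100011101011
Gen 5 (rule 41): 001010010110
Gen 6 (rule 135): 111010110000
Gen 7 (rule 41): 100101100111
Gen 8 (rule 135): 101100001010
Gen 9 (rule 41): 011001100100
Gen 10 (rule 135): 100010001101

Answer: 100010001101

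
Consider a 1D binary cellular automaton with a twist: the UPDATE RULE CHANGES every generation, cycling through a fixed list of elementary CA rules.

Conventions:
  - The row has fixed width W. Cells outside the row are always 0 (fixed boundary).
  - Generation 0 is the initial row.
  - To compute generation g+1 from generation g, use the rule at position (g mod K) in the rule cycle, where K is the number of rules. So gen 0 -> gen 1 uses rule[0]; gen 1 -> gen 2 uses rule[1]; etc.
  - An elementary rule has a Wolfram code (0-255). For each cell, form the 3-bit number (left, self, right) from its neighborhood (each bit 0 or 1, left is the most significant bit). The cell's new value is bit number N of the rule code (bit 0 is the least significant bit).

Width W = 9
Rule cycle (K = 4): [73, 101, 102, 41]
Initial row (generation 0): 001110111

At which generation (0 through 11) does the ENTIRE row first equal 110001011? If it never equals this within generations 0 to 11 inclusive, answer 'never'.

Answer: never

Derivation:
Gen 0: 001110111
Gen 1 (rule 73): 101010101
Gen 2 (rule 101): 111111111
Gen 3 (rule 102): 000000001
Gen 4 (rule 41): 111111100
Gen 5 (rule 73): 100000101
Gen 6 (rule 101): 101110111
Gen 7 (rule 102): 110011001
Gen 8 (rule 41): 100010000
Gen 9 (rule 73): 001000111
Gen 10 (rule 101): 101010001
Gen 11 (rule 102): 111110011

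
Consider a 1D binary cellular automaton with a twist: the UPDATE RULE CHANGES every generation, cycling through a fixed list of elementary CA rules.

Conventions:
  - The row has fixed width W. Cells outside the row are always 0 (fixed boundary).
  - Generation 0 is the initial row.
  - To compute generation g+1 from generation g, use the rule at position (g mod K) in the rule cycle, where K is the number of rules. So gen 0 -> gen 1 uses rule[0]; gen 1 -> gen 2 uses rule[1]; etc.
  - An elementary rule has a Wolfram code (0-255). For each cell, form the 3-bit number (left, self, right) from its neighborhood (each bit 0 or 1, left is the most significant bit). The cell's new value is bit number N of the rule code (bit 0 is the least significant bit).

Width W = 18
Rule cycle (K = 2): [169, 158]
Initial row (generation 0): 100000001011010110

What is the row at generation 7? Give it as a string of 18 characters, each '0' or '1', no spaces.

Answer: 101011011011010100

Derivation:
Gen 0: 100000001011010110
Gen 1 (rule 169): 001111100110101100
Gen 2 (rule 158): 011111011100101010
Gen 3 (rule 169): 011110111000010100
Gen 4 (rule 158): 111100110100110110
Gen 5 (rule 169): 111000101000101100
Gen 6 (rule 158): 110101101101101010
Gen 7 (rule 169): 101011011011010100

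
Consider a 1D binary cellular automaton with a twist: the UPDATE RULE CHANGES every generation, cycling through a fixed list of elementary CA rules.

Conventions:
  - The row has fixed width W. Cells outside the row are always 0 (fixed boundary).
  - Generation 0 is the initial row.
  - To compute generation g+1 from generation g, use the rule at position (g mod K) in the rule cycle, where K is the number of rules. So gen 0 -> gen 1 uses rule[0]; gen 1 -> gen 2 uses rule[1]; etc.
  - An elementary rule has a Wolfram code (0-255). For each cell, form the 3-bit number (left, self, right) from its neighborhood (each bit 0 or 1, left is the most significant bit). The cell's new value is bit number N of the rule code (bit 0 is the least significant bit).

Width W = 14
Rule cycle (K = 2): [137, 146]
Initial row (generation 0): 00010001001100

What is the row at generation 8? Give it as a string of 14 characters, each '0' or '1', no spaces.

Answer: 01010101001010

Derivation:
Gen 0: 00010001001100
Gen 1 (rule 137): 11000100001001
Gen 2 (rule 146): 00101010010110
Gen 3 (rule 137): 10000000000100
Gen 4 (rule 146): 01000000001010
Gen 5 (rule 137): 00011111100000
Gen 6 (rule 146): 00101111010000
Gen 7 (rule 137): 10001110000111
Gen 8 (rule 146): 01010101001010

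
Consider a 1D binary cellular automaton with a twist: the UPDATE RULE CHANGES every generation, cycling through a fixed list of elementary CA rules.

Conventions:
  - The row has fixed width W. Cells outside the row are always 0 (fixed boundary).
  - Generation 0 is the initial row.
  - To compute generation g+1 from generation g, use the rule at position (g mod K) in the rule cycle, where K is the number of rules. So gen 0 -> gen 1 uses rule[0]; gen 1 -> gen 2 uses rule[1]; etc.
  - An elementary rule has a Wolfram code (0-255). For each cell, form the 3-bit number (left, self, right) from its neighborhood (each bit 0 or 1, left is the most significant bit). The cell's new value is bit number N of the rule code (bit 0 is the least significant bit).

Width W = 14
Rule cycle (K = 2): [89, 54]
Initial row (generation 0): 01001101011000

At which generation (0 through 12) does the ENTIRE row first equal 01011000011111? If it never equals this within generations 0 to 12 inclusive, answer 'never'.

Answer: 3

Derivation:
Gen 0: 01001101011000
Gen 1 (rule 89): 00101100011111
Gen 2 (rule 54): 01110010100000
Gen 3 (rule 89): 01011000011111
Gen 4 (rule 54): 11100100100000
Gen 5 (rule 89): 10110010011111
Gen 6 (rule 54): 11001111100000
Gen 7 (rule 89): 11101000111111
Gen 8 (rule 54): 00011101000000
Gen 9 (rule 89): 11010100111111
Gen 10 (rule 54): 00111111000000
Gen 11 (rule 89): 10100001111111
Gen 12 (rule 54): 11110010000000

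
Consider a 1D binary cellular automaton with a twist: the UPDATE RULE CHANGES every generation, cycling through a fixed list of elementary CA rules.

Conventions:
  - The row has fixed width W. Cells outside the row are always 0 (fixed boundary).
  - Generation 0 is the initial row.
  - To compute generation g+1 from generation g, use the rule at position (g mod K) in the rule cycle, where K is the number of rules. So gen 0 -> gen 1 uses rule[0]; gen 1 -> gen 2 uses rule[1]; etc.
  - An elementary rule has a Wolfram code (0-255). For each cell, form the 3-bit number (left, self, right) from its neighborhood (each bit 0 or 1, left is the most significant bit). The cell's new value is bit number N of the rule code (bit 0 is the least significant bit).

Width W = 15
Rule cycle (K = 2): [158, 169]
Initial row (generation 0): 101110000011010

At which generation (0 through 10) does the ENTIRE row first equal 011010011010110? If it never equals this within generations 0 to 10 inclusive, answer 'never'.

Answer: 8

Derivation:
Gen 0: 101110000011010
Gen 1 (rule 158): 101101000110011
Gen 2 (rule 169): 011010010100010
Gen 3 (rule 158): 110011110110111
Gen 4 (rule 169): 100011101101110
Gen 5 (rule 158): 110111001001101
Gen 6 (rule 169): 101110000001010
Gen 7 (rule 158): 101101000011011
Gen 8 (rule 169): 011010011010110
Gen 9 (rule 158): 110011110010101
Gen 10 (rule 169): 100011100001010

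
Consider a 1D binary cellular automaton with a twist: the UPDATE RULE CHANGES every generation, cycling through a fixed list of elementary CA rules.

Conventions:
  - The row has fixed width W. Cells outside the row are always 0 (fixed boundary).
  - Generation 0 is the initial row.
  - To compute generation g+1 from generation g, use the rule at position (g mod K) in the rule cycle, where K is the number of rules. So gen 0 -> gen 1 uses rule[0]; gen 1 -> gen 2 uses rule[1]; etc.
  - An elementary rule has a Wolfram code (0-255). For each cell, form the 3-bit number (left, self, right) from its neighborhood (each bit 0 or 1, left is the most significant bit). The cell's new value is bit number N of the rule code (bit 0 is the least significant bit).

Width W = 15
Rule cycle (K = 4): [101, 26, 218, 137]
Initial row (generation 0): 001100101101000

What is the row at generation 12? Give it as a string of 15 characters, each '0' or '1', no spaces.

Gen 0: 001100101101000
Gen 1 (rule 101): 100100110111011
Gen 2 (rule 26): 011011100100010
Gen 3 (rule 218): 111011111010101
Gen 4 (rule 137): 110011110000000
Gen 5 (rule 101): 010000010111111
Gen 6 (rule 26): 101000100100000
Gen 7 (rule 218): 000101011010000
Gen 8 (rule 137): 110000010000111
Gen 9 (rule 101): 010111010110001
Gen 10 (rule 26): 100100000101010
Gen 11 (rule 218): 011010001000001
Gen 12 (rule 137): 010000100011100

Answer: 010000100011100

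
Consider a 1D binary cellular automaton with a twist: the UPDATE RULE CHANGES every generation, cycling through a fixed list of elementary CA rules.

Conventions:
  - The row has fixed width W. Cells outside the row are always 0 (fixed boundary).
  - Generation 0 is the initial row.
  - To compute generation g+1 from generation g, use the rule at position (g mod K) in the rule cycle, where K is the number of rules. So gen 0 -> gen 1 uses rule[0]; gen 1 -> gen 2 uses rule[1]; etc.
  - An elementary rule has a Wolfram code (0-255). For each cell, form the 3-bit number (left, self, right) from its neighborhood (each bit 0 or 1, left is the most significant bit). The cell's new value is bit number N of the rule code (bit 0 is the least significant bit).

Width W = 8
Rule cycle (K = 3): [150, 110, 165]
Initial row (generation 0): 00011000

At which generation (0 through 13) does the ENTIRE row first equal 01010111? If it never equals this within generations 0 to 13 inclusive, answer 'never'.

Answer: never

Derivation:
Gen 0: 00011000
Gen 1 (rule 150): 00100100
Gen 2 (rule 110): 01101100
Gen 3 (rule 165): 00010001
Gen 4 (rule 150): 00111011
Gen 5 (rule 110): 01101111
Gen 6 (rule 165): 00010110
Gen 7 (rule 150): 00110001
Gen 8 (rule 110): 01110011
Gen 9 (rule 165): 00100000
Gen 10 (rule 150): 01110000
Gen 11 (rule 110): 11010000
Gen 12 (rule 165): 00110111
Gen 13 (rule 150): 01000010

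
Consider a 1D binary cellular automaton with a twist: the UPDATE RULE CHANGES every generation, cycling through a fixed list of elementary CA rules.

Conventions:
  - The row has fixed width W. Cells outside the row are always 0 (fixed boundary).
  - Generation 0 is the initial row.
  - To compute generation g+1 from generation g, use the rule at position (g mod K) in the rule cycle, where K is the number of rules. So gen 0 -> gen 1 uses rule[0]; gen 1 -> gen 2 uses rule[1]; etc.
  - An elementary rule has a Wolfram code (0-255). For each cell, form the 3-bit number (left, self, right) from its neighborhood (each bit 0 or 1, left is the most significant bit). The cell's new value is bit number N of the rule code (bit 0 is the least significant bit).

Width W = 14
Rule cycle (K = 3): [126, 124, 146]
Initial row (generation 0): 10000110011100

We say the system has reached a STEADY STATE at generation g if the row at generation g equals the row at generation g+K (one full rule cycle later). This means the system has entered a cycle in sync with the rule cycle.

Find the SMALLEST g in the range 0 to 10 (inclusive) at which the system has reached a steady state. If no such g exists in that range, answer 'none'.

Answer: none

Derivation:
Gen 0: 10000110011100
Gen 1 (rule 126): 11001111110110
Gen 2 (rule 124): 11101000011111
Gen 3 (rule 146): 01000100101110
Gen 4 (rule 126): 11101111111011
Gen 5 (rule 124): 10111000001111
Gen 6 (rule 146): 00010100010110
Gen 7 (rule 126): 00111110111111
Gen 8 (rule 124): 00100011100001
Gen 9 (rule 146): 01010101010010
Gen 10 (rule 126): 11111111111111
Gen 11 (rule 124): 10000000000001
Gen 12 (rule 146): 01000000000010
Gen 13 (rule 126): 11100000000111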